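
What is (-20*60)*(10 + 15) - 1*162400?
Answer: -192400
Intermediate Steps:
(-20*60)*(10 + 15) - 1*162400 = -1200*25 - 162400 = -30000 - 162400 = -192400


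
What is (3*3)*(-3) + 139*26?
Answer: 3587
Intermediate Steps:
(3*3)*(-3) + 139*26 = 9*(-3) + 3614 = -27 + 3614 = 3587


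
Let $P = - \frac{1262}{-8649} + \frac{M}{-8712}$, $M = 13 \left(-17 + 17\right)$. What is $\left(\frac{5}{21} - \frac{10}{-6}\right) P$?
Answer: $\frac{50480}{181629} \approx 0.27793$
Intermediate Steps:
$M = 0$ ($M = 13 \cdot 0 = 0$)
$P = \frac{1262}{8649}$ ($P = - \frac{1262}{-8649} + \frac{0}{-8712} = \left(-1262\right) \left(- \frac{1}{8649}\right) + 0 \left(- \frac{1}{8712}\right) = \frac{1262}{8649} + 0 = \frac{1262}{8649} \approx 0.14591$)
$\left(\frac{5}{21} - \frac{10}{-6}\right) P = \left(\frac{5}{21} - \frac{10}{-6}\right) \frac{1262}{8649} = \left(5 \cdot \frac{1}{21} - - \frac{5}{3}\right) \frac{1262}{8649} = \left(\frac{5}{21} + \frac{5}{3}\right) \frac{1262}{8649} = \frac{40}{21} \cdot \frac{1262}{8649} = \frac{50480}{181629}$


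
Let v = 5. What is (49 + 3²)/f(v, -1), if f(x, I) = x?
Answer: 58/5 ≈ 11.600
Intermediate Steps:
(49 + 3²)/f(v, -1) = (49 + 3²)/5 = (49 + 9)/5 = (⅕)*58 = 58/5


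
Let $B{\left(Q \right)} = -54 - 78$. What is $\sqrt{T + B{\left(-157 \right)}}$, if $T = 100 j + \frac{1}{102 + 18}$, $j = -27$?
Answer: $\frac{i \sqrt{10195170}}{60} \approx 53.216 i$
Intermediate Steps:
$B{\left(Q \right)} = -132$ ($B{\left(Q \right)} = -54 - 78 = -132$)
$T = - \frac{323999}{120}$ ($T = 100 \left(-27\right) + \frac{1}{102 + 18} = -2700 + \frac{1}{120} = - \frac{323999}{120} \approx -2700.0$)
$\sqrt{T + B{\left(-157 \right)}} = \sqrt{- \frac{323999}{120} - 132} = \sqrt{- \frac{339839}{120}} = \frac{i \sqrt{10195170}}{60}$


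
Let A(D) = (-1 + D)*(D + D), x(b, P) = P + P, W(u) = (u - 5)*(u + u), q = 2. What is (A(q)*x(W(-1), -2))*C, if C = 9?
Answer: -144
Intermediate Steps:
W(u) = 2*u*(-5 + u) (W(u) = (-5 + u)*(2*u) = 2*u*(-5 + u))
x(b, P) = 2*P
A(D) = 2*D*(-1 + D) (A(D) = (-1 + D)*(2*D) = 2*D*(-1 + D))
(A(q)*x(W(-1), -2))*C = ((2*2*(-1 + 2))*(2*(-2)))*9 = ((2*2*1)*(-4))*9 = (4*(-4))*9 = -16*9 = -144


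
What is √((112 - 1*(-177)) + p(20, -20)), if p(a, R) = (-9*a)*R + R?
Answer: √3869 ≈ 62.201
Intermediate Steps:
p(a, R) = R - 9*R*a (p(a, R) = -9*R*a + R = R - 9*R*a)
√((112 - 1*(-177)) + p(20, -20)) = √((112 - 1*(-177)) - 20*(1 - 9*20)) = √((112 + 177) - 20*(1 - 180)) = √(289 - 20*(-179)) = √(289 + 3580) = √3869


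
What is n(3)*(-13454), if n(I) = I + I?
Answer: -80724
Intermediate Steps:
n(I) = 2*I
n(3)*(-13454) = (2*3)*(-13454) = 6*(-13454) = -80724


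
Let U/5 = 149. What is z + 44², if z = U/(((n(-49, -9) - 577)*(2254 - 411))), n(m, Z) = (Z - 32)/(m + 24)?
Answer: 51322783807/26509712 ≈ 1936.0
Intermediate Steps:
U = 745 (U = 5*149 = 745)
n(m, Z) = (-32 + Z)/(24 + m)
z = -18625/26509712 (z = 745/((((-32 - 9)/(24 - 49) - 577)*(2254 - 411))) = 745/(((-41/(-25) - 577)*1843)) = 745/(((-1/25*(-41) - 577)*1843)) = 745/(((41/25 - 577)*1843)) = 745/((-14384/25*1843)) = 745/(-26509712/25) = 745*(-25/26509712) = -18625/26509712 ≈ -0.00070257)
z + 44² = -18625/26509712 + 44² = -18625/26509712 + 1936 = 51322783807/26509712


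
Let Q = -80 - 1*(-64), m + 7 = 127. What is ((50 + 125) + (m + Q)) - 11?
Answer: 268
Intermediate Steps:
m = 120 (m = -7 + 127 = 120)
Q = -16 (Q = -80 + 64 = -16)
((50 + 125) + (m + Q)) - 11 = ((50 + 125) + (120 - 16)) - 11 = (175 + 104) - 11 = 279 - 11 = 268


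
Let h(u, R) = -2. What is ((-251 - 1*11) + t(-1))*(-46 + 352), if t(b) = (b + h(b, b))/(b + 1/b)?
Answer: -79713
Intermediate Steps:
t(b) = (-2 + b)/(b + 1/b) (t(b) = (b - 2)/(b + 1/b) = (-2 + b)/(b + 1/b))
((-251 - 1*11) + t(-1))*(-46 + 352) = ((-251 - 1*11) - (-2 - 1)/(1 + (-1)²))*(-46 + 352) = ((-251 - 11) - 1*(-3)/(1 + 1))*306 = (-262 - 1*(-3)/2)*306 = (-262 - 1*½*(-3))*306 = (-262 + 3/2)*306 = -521/2*306 = -79713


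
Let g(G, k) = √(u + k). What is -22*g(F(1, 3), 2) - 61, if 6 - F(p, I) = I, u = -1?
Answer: -83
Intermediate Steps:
F(p, I) = 6 - I
g(G, k) = √(-1 + k)
-22*g(F(1, 3), 2) - 61 = -22*√(-1 + 2) - 61 = -22*√1 - 61 = -22*1 - 61 = -22 - 61 = -83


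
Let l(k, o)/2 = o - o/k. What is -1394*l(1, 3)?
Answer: 0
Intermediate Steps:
l(k, o) = 2*o - 2*o/k (l(k, o) = 2*(o - o/k) = 2*o - 2*o/k)
-1394*l(1, 3) = -2788*3*(-1 + 1)/1 = -2788*3*0 = -1394*0 = 0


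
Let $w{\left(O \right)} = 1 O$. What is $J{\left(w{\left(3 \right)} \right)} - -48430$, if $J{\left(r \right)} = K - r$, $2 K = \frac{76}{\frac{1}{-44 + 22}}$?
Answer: $47591$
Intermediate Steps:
$w{\left(O \right)} = O$
$K = -836$ ($K = \frac{76 \frac{1}{\frac{1}{-44 + 22}}}{2} = \frac{76 \frac{1}{\frac{1}{-22}}}{2} = \frac{76 \frac{1}{- \frac{1}{22}}}{2} = \frac{76 \left(-22\right)}{2} = \frac{1}{2} \left(-1672\right) = -836$)
$J{\left(r \right)} = -836 - r$
$J{\left(w{\left(3 \right)} \right)} - -48430 = \left(-836 - 3\right) - -48430 = \left(-836 - 3\right) + 48430 = -839 + 48430 = 47591$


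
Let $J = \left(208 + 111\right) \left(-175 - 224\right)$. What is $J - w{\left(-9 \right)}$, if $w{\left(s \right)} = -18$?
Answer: $-127263$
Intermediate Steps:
$J = -127281$ ($J = 319 \left(-399\right) = -127281$)
$J - w{\left(-9 \right)} = -127281 - -18 = -127281 + 18 = -127263$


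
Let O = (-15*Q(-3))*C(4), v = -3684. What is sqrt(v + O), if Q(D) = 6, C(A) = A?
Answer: 2*I*sqrt(1011) ≈ 63.592*I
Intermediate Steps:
O = -360 (O = -15*6*4 = -90*4 = -360)
sqrt(v + O) = sqrt(-3684 - 360) = sqrt(-4044) = 2*I*sqrt(1011)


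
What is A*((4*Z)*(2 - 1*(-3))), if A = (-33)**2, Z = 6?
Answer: 130680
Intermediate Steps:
A = 1089
A*((4*Z)*(2 - 1*(-3))) = 1089*((4*6)*(2 - 1*(-3))) = 1089*(24*(2 + 3)) = 1089*(24*5) = 1089*120 = 130680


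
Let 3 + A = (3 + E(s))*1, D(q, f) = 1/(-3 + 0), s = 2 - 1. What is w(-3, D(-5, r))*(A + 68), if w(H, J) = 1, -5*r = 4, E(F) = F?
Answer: 69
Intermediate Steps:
s = 1
r = -⅘ (r = -⅕*4 = -⅘ ≈ -0.80000)
D(q, f) = -⅓ (D(q, f) = 1/(-3) = -⅓)
A = 1 (A = -3 + (3 + 1)*1 = -3 + 4*1 = -3 + 4 = 1)
w(-3, D(-5, r))*(A + 68) = 1*(1 + 68) = 1*69 = 69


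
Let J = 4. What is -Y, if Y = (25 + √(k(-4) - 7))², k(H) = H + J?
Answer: -(25 + I*√7)² ≈ -618.0 - 132.29*I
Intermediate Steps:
k(H) = 4 + H (k(H) = H + 4 = 4 + H)
Y = (25 + I*√7)² (Y = (25 + √((4 - 4) - 7))² = (25 + √(0 - 7))² = (25 + √(-7))² = (25 + I*√7)² ≈ 618.0 + 132.29*I)
-Y = -(25 + I*√7)²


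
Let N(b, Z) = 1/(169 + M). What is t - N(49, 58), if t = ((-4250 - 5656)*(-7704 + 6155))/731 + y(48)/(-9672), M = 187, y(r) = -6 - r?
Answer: 1100714904665/52437554 ≈ 20991.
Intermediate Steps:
N(b, Z) = 1/356 (N(b, Z) = 1/(169 + 187) = 1/356)
t = 24735169707/1178372 (t = ((-4250 - 5656)*(-7704 + 6155))/731 + (-6 - 1*48)/(-9672) = -9906*(-1549)*(1/731) + (-6 - 48)*(-1/9672) = 15344394*(1/731) - 54*(-1/9672) = 15344394/731 + 9/1612 = 24735169707/1178372 ≈ 20991.)
t - N(49, 58) = 24735169707/1178372 - 1*1/356 = 24735169707/1178372 - 1/356 = 1100714904665/52437554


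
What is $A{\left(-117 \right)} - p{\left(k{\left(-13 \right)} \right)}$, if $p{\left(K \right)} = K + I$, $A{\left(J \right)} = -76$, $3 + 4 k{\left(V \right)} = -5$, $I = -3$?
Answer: $-71$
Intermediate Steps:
$k{\left(V \right)} = -2$ ($k{\left(V \right)} = - \frac{3}{4} + \frac{1}{4} \left(-5\right) = - \frac{3}{4} - \frac{5}{4} = -2$)
$p{\left(K \right)} = -3 + K$ ($p{\left(K \right)} = K - 3 = -3 + K$)
$A{\left(-117 \right)} - p{\left(k{\left(-13 \right)} \right)} = -76 - \left(-3 - 2\right) = -76 - -5 = -76 + 5 = -71$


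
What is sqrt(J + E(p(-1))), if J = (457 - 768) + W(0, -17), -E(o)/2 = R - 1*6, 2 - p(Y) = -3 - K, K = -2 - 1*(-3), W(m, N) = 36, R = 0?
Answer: I*sqrt(263) ≈ 16.217*I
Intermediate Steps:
K = 1 (K = -2 + 3 = 1)
p(Y) = 6 (p(Y) = 2 - (-3 - 1*1) = 2 - (-3 - 1) = 2 - 1*(-4) = 2 + 4 = 6)
E(o) = 12 (E(o) = -2*(0 - 1*6) = -2*(0 - 6) = -2*(-6) = 12)
J = -275 (J = (457 - 768) + 36 = -311 + 36 = -275)
sqrt(J + E(p(-1))) = sqrt(-275 + 12) = sqrt(-263) = I*sqrt(263)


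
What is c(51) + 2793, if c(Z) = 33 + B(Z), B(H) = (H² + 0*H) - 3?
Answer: 5424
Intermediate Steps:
B(H) = -3 + H² (B(H) = (H² + 0) - 3 = H² - 3 = -3 + H²)
c(Z) = 30 + Z² (c(Z) = 33 + (-3 + Z²) = 30 + Z²)
c(51) + 2793 = (30 + 51²) + 2793 = (30 + 2601) + 2793 = 2631 + 2793 = 5424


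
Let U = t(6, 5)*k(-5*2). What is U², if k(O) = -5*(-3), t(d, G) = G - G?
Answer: 0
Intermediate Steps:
t(d, G) = 0
k(O) = 15
U = 0 (U = 0*15 = 0)
U² = 0² = 0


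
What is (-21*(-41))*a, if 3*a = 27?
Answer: 7749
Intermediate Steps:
a = 9 (a = (⅓)*27 = 9)
(-21*(-41))*a = -21*(-41)*9 = 861*9 = 7749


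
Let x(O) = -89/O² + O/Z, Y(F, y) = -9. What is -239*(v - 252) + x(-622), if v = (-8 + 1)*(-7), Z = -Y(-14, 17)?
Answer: 168693416603/3481956 ≈ 48448.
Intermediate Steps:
Z = 9 (Z = -1*(-9) = 9)
v = 49 (v = -7*(-7) = 49)
x(O) = -89/O² + O/9
-239*(v - 252) + x(-622) = -239*(49 - 252) + (-89/(-622)² + (⅑)*(-622)) = -239*(-203) + (-89*1/386884 - 622/9) = 48517 + (-89/386884 - 622/9) = 48517 - 240642649/3481956 = 168693416603/3481956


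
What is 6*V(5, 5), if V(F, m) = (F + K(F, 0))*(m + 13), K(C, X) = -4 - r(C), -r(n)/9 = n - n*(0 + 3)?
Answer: -9612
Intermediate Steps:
r(n) = 18*n (r(n) = -9*(n - n*(0 + 3)) = -9*(n - n*3) = -9*(n - 3*n) = -(-18)*n = 18*n)
K(C, X) = -4 - 18*C
V(F, m) = (-4 - 17*F)*(13 + m) (V(F, m) = (F + (-4 - 18*F))*(m + 13) = (-4 - 17*F)*(13 + m))
6*V(5, 5) = 6*(-52 - 221*5 - 4*5 - 17*5*5) = 6*(-52 - 1105 - 20 - 425) = 6*(-1602) = -9612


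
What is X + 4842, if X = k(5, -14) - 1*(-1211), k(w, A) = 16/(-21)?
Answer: 127097/21 ≈ 6052.2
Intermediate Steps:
k(w, A) = -16/21 (k(w, A) = 16*(-1/21) = -16/21)
X = 25415/21 (X = -16/21 - 1*(-1211) = -16/21 + 1211 = 25415/21 ≈ 1210.2)
X + 4842 = 25415/21 + 4842 = 127097/21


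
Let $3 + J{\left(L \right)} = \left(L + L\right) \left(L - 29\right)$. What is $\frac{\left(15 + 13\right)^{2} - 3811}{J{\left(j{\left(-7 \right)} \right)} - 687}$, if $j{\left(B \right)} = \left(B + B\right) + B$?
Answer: $- \frac{1009}{470} \approx -2.1468$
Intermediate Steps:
$j{\left(B \right)} = 3 B$ ($j{\left(B \right)} = 2 B + B = 3 B$)
$J{\left(L \right)} = -3 + 2 L \left(-29 + L\right)$ ($J{\left(L \right)} = -3 + \left(L + L\right) \left(L - 29\right) = -3 + 2 L \left(-29 + L\right)$)
$\frac{\left(15 + 13\right)^{2} - 3811}{J{\left(j{\left(-7 \right)} \right)} - 687} = \frac{\left(15 + 13\right)^{2} - 3811}{\left(-3 - 58 \cdot 3 \left(-7\right) + 2 \left(3 \left(-7\right)\right)^{2}\right) - 687} = \frac{28^{2} - 3811}{\left(-3 - -1218 + 2 \left(-21\right)^{2}\right) - 687} = \frac{784 - 3811}{\left(-3 + 1218 + 2 \cdot 441\right) - 687} = - \frac{3027}{\left(-3 + 1218 + 882\right) - 687} = - \frac{3027}{2097 - 687} = - \frac{3027}{1410} = \left(-3027\right) \frac{1}{1410} = - \frac{1009}{470}$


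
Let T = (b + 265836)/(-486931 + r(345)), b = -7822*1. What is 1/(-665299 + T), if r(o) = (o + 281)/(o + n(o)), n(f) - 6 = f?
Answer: -169451675/112736119714697 ≈ -1.5031e-6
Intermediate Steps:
n(f) = 6 + f
b = -7822
r(o) = (281 + o)/(6 + 2*o) (r(o) = (o + 281)/(o + (6 + o)) = (281 + o)/(6 + 2*o))
T = -89788872/169451675 (T = (-7822 + 265836)/(-486931 + (281 + 345)/(2*(3 + 345))) = 258014/(-486931 + (½)*626/348) = 258014/(-486931 + (½)*(1/348)*626) = 258014/(-486931 + 313/348) = 258014/(-169451675/348) = 258014*(-348/169451675) = -89788872/169451675 ≈ -0.52988)
1/(-665299 + T) = 1/(-665299 - 89788872/169451675) = 1/(-112736119714697/169451675) = -169451675/112736119714697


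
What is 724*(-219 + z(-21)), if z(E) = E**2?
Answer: 160728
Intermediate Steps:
724*(-219 + z(-21)) = 724*(-219 + (-21)**2) = 724*(-219 + 441) = 724*222 = 160728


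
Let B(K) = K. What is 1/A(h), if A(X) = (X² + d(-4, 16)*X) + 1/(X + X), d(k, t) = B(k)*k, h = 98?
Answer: 196/2189713 ≈ 8.9509e-5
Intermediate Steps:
d(k, t) = k² (d(k, t) = k*k = k²)
A(X) = X² + 1/(2*X) + 16*X (A(X) = (X² + (-4)²*X) + 1/(X + X) = (X² + 16*X) + 1/(2*X) = X² + 1/(2*X) + 16*X)
1/A(h) = 1/(98² + (½)/98 + 16*98) = 1/(9604 + (½)*(1/98) + 1568) = 1/(9604 + 1/196 + 1568) = 1/(2189713/196) = 196/2189713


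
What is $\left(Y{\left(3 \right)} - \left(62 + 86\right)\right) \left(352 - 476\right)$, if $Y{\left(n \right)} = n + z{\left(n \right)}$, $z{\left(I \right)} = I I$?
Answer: $16864$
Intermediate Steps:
$z{\left(I \right)} = I^{2}$
$Y{\left(n \right)} = n + n^{2}$
$\left(Y{\left(3 \right)} - \left(62 + 86\right)\right) \left(352 - 476\right) = \left(3 \left(1 + 3\right) - \left(62 + 86\right)\right) \left(352 - 476\right) = \left(3 \cdot 4 - 148\right) \left(-124\right) = \left(12 - 148\right) \left(-124\right) = \left(-136\right) \left(-124\right) = 16864$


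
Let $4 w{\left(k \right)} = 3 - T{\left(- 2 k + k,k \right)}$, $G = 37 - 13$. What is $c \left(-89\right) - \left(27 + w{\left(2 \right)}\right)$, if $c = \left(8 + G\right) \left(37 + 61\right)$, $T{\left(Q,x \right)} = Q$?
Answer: $- \frac{1116529}{4} \approx -2.7913 \cdot 10^{5}$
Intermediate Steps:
$G = 24$
$w{\left(k \right)} = \frac{3}{4} + \frac{k}{4}$ ($w{\left(k \right)} = \frac{3 - \left(- 2 k + k\right)}{4} = \frac{3 - - k}{4} = \frac{3 + k}{4} = \frac{3}{4} + \frac{k}{4}$)
$c = 3136$ ($c = \left(8 + 24\right) \left(37 + 61\right) = 32 \cdot 98 = 3136$)
$c \left(-89\right) - \left(27 + w{\left(2 \right)}\right) = 3136 \left(-89\right) - \left(\frac{111}{4} + \frac{1}{2}\right) = -279104 - \frac{113}{4} = - \frac{1116529}{4}$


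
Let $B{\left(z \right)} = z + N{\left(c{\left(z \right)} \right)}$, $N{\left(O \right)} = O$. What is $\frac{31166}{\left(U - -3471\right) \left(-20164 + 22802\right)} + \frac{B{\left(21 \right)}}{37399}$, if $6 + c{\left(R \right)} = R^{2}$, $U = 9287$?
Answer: $\frac{8256266329}{629342966998} \approx 0.013119$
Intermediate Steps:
$c{\left(R \right)} = -6 + R^{2}$
$B{\left(z \right)} = -6 + z + z^{2}$ ($B{\left(z \right)} = z + \left(-6 + z^{2}\right) = -6 + z + z^{2}$)
$\frac{31166}{\left(U - -3471\right) \left(-20164 + 22802\right)} + \frac{B{\left(21 \right)}}{37399} = \frac{31166}{\left(9287 - -3471\right) \left(-20164 + 22802\right)} + \frac{-6 + 21 + 21^{2}}{37399} = \frac{31166}{\left(9287 + \left(3534 - 63\right)\right) 2638} + \left(-6 + 21 + 441\right) \frac{1}{37399} = \frac{31166}{\left(9287 + 3471\right) 2638} + 456 \cdot \frac{1}{37399} = \frac{31166}{12758 \cdot 2638} + \frac{456}{37399} = \frac{31166}{33655604} + \frac{456}{37399} = 31166 \cdot \frac{1}{33655604} + \frac{456}{37399} = \frac{15583}{16827802} + \frac{456}{37399} = \frac{8256266329}{629342966998}$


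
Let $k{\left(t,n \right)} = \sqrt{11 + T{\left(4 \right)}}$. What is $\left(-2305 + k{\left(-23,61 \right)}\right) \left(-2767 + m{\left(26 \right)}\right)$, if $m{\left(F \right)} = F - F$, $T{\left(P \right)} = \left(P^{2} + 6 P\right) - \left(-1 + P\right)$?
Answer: $6377935 - 11068 \sqrt{3} \approx 6.3588 \cdot 10^{6}$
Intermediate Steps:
$T{\left(P \right)} = 1 + P^{2} + 5 P$
$k{\left(t,n \right)} = 4 \sqrt{3}$ ($k{\left(t,n \right)} = \sqrt{11 + \left(1 + 4^{2} + 5 \cdot 4\right)} = \sqrt{11 + \left(1 + 16 + 20\right)} = \sqrt{11 + 37} = \sqrt{48} = 4 \sqrt{3}$)
$m{\left(F \right)} = 0$
$\left(-2305 + k{\left(-23,61 \right)}\right) \left(-2767 + m{\left(26 \right)}\right) = \left(-2305 + 4 \sqrt{3}\right) \left(-2767 + 0\right) = \left(-2305 + 4 \sqrt{3}\right) \left(-2767\right) = 6377935 - 11068 \sqrt{3}$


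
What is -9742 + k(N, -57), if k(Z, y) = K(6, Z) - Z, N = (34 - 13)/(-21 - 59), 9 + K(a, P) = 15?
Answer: -778859/80 ≈ -9735.7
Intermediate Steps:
K(a, P) = 6 (K(a, P) = -9 + 15 = 6)
N = -21/80 (N = 21/(-80) = 21*(-1/80) = -21/80 ≈ -0.26250)
k(Z, y) = 6 - Z
-9742 + k(N, -57) = -9742 + (6 - 1*(-21/80)) = -9742 + (6 + 21/80) = -9742 + 501/80 = -778859/80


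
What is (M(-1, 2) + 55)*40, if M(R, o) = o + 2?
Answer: 2360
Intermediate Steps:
M(R, o) = 2 + o
(M(-1, 2) + 55)*40 = ((2 + 2) + 55)*40 = (4 + 55)*40 = 59*40 = 2360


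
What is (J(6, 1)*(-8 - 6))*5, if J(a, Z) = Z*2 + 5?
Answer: -490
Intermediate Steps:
J(a, Z) = 5 + 2*Z (J(a, Z) = 2*Z + 5 = 5 + 2*Z)
(J(6, 1)*(-8 - 6))*5 = ((5 + 2*1)*(-8 - 6))*5 = ((5 + 2)*(-14))*5 = (7*(-14))*5 = -98*5 = -490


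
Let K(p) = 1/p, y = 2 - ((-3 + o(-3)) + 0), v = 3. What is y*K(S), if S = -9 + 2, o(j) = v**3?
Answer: 22/7 ≈ 3.1429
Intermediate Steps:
o(j) = 27 (o(j) = 3**3 = 27)
S = -7
y = -22 (y = 2 - ((-3 + 27) + 0) = 2 - (24 + 0) = 2 - 1*24 = 2 - 24 = -22)
K(p) = 1/p
y*K(S) = -22/(-7) = -22*(-1/7) = 22/7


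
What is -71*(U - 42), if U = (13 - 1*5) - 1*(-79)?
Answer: -3195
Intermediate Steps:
U = 87 (U = (13 - 5) + 79 = 8 + 79 = 87)
-71*(U - 42) = -71*(87 - 42) = -71*45 = -3195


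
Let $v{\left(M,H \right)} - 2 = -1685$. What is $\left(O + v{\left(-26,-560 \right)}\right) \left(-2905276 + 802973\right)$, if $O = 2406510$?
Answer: $-5055675016581$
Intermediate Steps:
$v{\left(M,H \right)} = -1683$ ($v{\left(M,H \right)} = 2 - 1685 = -1683$)
$\left(O + v{\left(-26,-560 \right)}\right) \left(-2905276 + 802973\right) = \left(2406510 - 1683\right) \left(-2905276 + 802973\right) = 2404827 \left(-2102303\right) = -5055675016581$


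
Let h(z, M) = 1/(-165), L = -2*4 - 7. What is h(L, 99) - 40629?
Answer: -6703786/165 ≈ -40629.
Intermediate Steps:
L = -15 (L = -8 - 7 = -15)
h(z, M) = -1/165
h(L, 99) - 40629 = -1/165 - 40629 = -6703786/165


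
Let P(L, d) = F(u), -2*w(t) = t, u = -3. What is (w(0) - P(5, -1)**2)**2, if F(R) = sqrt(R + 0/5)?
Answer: 9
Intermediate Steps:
F(R) = sqrt(R) (F(R) = sqrt(R + 0*(1/5)) = sqrt(R + 0) = sqrt(R))
w(t) = -t/2
P(L, d) = I*sqrt(3) (P(L, d) = sqrt(-3) = I*sqrt(3))
(w(0) - P(5, -1)**2)**2 = (-1/2*0 - (I*sqrt(3))**2)**2 = (0 - 1*(-3))**2 = (0 + 3)**2 = 3**2 = 9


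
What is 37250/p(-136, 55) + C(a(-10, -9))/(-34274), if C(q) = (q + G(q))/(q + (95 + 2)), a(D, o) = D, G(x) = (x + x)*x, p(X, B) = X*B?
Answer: -5553744335/1115207412 ≈ -4.9800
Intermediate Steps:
p(X, B) = B*X
G(x) = 2*x² (G(x) = (2*x)*x = 2*x²)
C(q) = (q + 2*q²)/(97 + q) (C(q) = (q + 2*q²)/(q + (95 + 2)) = (q + 2*q²)/(q + 97) = (q + 2*q²)/(97 + q))
37250/p(-136, 55) + C(a(-10, -9))/(-34274) = 37250/((55*(-136))) - 10*(1 + 2*(-10))/(97 - 10)/(-34274) = 37250/(-7480) - 10*(1 - 20)/87*(-1/34274) = 37250*(-1/7480) - 10*1/87*(-19)*(-1/34274) = -3725/748 + (190/87)*(-1/34274) = -3725/748 - 95/1490919 = -5553744335/1115207412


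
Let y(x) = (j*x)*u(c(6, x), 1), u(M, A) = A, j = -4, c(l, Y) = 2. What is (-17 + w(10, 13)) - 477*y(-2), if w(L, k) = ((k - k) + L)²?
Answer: -3733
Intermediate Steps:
w(L, k) = L² (w(L, k) = (0 + L)² = L²)
y(x) = -4*x (y(x) = -4*x*1 = -4*x)
(-17 + w(10, 13)) - 477*y(-2) = (-17 + 10²) - (-1908)*(-2) = (-17 + 100) - 477*8 = 83 - 3816 = -3733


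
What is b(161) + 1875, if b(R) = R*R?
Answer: 27796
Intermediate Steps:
b(R) = R**2
b(161) + 1875 = 161**2 + 1875 = 25921 + 1875 = 27796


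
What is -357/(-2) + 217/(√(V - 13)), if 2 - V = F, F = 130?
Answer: 357/2 - 217*I*√141/141 ≈ 178.5 - 18.275*I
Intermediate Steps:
V = -128 (V = 2 - 1*130 = 2 - 130 = -128)
-357/(-2) + 217/(√(V - 13)) = -357/(-2) + 217/(√(-128 - 13)) = -357*(-½) + 217/(√(-141)) = 357/2 + 217/((I*√141)) = 357/2 + 217*(-I*√141/141) = 357/2 - 217*I*√141/141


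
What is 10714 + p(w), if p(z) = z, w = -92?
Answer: 10622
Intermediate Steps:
10714 + p(w) = 10714 - 92 = 10622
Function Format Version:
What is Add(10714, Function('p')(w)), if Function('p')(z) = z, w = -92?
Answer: 10622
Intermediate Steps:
Add(10714, Function('p')(w)) = Add(10714, -92) = 10622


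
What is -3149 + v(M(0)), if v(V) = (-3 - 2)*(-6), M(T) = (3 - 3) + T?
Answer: -3119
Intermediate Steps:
M(T) = T (M(T) = 0 + T = T)
v(V) = 30 (v(V) = -5*(-6) = 30)
-3149 + v(M(0)) = -3149 + 30 = -3119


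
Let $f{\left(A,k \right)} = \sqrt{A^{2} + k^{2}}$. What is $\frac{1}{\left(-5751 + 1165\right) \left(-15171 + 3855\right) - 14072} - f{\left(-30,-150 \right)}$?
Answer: $\frac{1}{51881104} - 30 \sqrt{26} \approx -152.97$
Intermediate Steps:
$\frac{1}{\left(-5751 + 1165\right) \left(-15171 + 3855\right) - 14072} - f{\left(-30,-150 \right)} = \frac{1}{\left(-5751 + 1165\right) \left(-15171 + 3855\right) - 14072} - \sqrt{\left(-30\right)^{2} + \left(-150\right)^{2}} = \frac{1}{\left(-4586\right) \left(-11316\right) - 14072} - \sqrt{900 + 22500} = \frac{1}{51895176 - 14072} - \sqrt{23400} = \frac{1}{51881104} - 30 \sqrt{26}$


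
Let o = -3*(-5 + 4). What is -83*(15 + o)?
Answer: -1494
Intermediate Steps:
o = 3 (o = -3*(-1) = 3)
-83*(15 + o) = -83*(15 + 3) = -83*18 = -1494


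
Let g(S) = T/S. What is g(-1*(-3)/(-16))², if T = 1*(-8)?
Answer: 16384/9 ≈ 1820.4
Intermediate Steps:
T = -8
g(S) = -8/S
g(-1*(-3)/(-16))² = (-8/(-1*(-3)/(-16)))² = (-8/(3*(-1/16)))² = (-8/(-3/16))² = (-8*(-16/3))² = (128/3)² = 16384/9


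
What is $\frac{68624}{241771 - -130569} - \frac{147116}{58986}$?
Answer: $- \frac{6341164522}{2745355905} \approx -2.3098$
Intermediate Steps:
$\frac{68624}{241771 - -130569} - \frac{147116}{58986} = \frac{68624}{241771 + 130569} - \frac{73558}{29493} = \frac{68624}{372340} - \frac{73558}{29493} = 68624 \cdot \frac{1}{372340} - \frac{73558}{29493} = \frac{17156}{93085} - \frac{73558}{29493} = - \frac{6341164522}{2745355905}$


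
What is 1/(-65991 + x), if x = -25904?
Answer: -1/91895 ≈ -1.0882e-5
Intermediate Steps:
1/(-65991 + x) = 1/(-65991 - 25904) = 1/(-91895) = -1/91895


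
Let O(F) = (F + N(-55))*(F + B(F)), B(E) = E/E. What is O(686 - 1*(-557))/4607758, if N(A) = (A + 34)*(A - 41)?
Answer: 2027098/2303879 ≈ 0.87986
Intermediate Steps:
N(A) = (-41 + A)*(34 + A) (N(A) = (34 + A)*(-41 + A) = (-41 + A)*(34 + A))
B(E) = 1
O(F) = (1 + F)*(2016 + F) (O(F) = (F + (-1394 + (-55)² - 7*(-55)))*(F + 1) = (F + (-1394 + 3025 + 385))*(1 + F) = (F + 2016)*(1 + F) = (2016 + F)*(1 + F) = (1 + F)*(2016 + F))
O(686 - 1*(-557))/4607758 = (2016 + (686 - 1*(-557))² + 2017*(686 - 1*(-557)))/4607758 = (2016 + (686 + 557)² + 2017*(686 + 557))*(1/4607758) = (2016 + 1243² + 2017*1243)*(1/4607758) = (2016 + 1545049 + 2507131)*(1/4607758) = 4054196*(1/4607758) = 2027098/2303879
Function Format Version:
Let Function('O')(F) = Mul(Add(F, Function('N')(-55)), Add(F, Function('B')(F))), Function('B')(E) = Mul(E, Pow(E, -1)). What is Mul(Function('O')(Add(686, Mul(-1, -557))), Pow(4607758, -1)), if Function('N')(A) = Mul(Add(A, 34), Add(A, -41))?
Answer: Rational(2027098, 2303879) ≈ 0.87986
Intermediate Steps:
Function('N')(A) = Mul(Add(-41, A), Add(34, A)) (Function('N')(A) = Mul(Add(34, A), Add(-41, A)) = Mul(Add(-41, A), Add(34, A)))
Function('B')(E) = 1
Function('O')(F) = Mul(Add(1, F), Add(2016, F)) (Function('O')(F) = Mul(Add(F, Add(-1394, Pow(-55, 2), Mul(-7, -55))), Add(F, 1)) = Mul(Add(F, Add(-1394, 3025, 385)), Add(1, F)) = Mul(Add(F, 2016), Add(1, F)) = Mul(Add(2016, F), Add(1, F)) = Mul(Add(1, F), Add(2016, F)))
Mul(Function('O')(Add(686, Mul(-1, -557))), Pow(4607758, -1)) = Mul(Add(2016, Pow(Add(686, Mul(-1, -557)), 2), Mul(2017, Add(686, Mul(-1, -557)))), Pow(4607758, -1)) = Mul(Add(2016, Pow(Add(686, 557), 2), Mul(2017, Add(686, 557))), Rational(1, 4607758)) = Mul(Add(2016, Pow(1243, 2), Mul(2017, 1243)), Rational(1, 4607758)) = Mul(Add(2016, 1545049, 2507131), Rational(1, 4607758)) = Mul(4054196, Rational(1, 4607758)) = Rational(2027098, 2303879)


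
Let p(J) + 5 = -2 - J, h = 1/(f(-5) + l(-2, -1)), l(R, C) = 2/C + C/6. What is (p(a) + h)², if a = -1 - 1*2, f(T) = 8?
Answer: 17956/1225 ≈ 14.658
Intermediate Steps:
l(R, C) = 2/C + C/6 (l(R, C) = 2/C + C*(⅙) = 2/C + C/6)
a = -3 (a = -1 - 2 = -3)
h = 6/35 (h = 1/(8 + (2/(-1) + (⅙)*(-1))) = 1/(8 + (2*(-1) - ⅙)) = 1/(8 + (-2 - ⅙)) = 1/(8 - 13/6) = 1/(35/6) = 6/35 ≈ 0.17143)
p(J) = -7 - J (p(J) = -5 + (-2 - J) = -7 - J)
(p(a) + h)² = ((-7 - 1*(-3)) + 6/35)² = ((-7 + 3) + 6/35)² = (-4 + 6/35)² = (-134/35)² = 17956/1225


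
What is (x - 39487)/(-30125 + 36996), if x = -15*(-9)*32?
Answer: -35167/6871 ≈ -5.1182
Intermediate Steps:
x = 4320 (x = 135*32 = 4320)
(x - 39487)/(-30125 + 36996) = (4320 - 39487)/(-30125 + 36996) = -35167/6871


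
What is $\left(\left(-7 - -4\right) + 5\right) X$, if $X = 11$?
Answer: $22$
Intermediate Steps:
$\left(\left(-7 - -4\right) + 5\right) X = \left(\left(-7 - -4\right) + 5\right) 11 = \left(\left(-7 + 4\right) + 5\right) 11 = \left(-3 + 5\right) 11 = 2 \cdot 11 = 22$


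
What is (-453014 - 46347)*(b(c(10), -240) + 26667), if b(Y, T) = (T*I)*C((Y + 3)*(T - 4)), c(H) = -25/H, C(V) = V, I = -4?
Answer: 45168700533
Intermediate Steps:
b(Y, T) = -4*T*(-4 + T)*(3 + Y) (b(Y, T) = (T*(-4))*((Y + 3)*(T - 4)) = (-4*T)*((3 + Y)*(-4 + T)) = (-4*T)*((-4 + T)*(3 + Y)) = -4*T*(-4 + T)*(3 + Y))
(-453014 - 46347)*(b(c(10), -240) + 26667) = (-453014 - 46347)*(4*(-240)*(12 - 3*(-240) + 4*(-25/10) - 1*(-240)*(-25/10)) + 26667) = -499361*(4*(-240)*(12 + 720 + 4*(-25*⅒) - 1*(-240)*(-25*⅒)) + 26667) = -499361*(4*(-240)*(12 + 720 + 4*(-5/2) - 1*(-240)*(-5/2)) + 26667) = -499361*(4*(-240)*(12 + 720 - 10 - 600) + 26667) = -499361*(4*(-240)*122 + 26667) = -499361*(-117120 + 26667) = -499361*(-90453) = 45168700533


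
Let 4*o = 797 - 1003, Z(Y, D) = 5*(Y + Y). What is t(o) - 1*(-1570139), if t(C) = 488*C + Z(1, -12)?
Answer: 1545017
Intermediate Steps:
Z(Y, D) = 10*Y (Z(Y, D) = 5*(2*Y) = 10*Y)
o = -103/2 (o = (797 - 1003)/4 = (¼)*(-206) = -103/2 ≈ -51.500)
t(C) = 10 + 488*C (t(C) = 488*C + 10*1 = 488*C + 10 = 10 + 488*C)
t(o) - 1*(-1570139) = (10 + 488*(-103/2)) - 1*(-1570139) = (10 - 25132) + 1570139 = -25122 + 1570139 = 1545017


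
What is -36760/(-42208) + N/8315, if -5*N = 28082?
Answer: 42876493/219349700 ≈ 0.19547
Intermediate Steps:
N = -28082/5 (N = -⅕*28082 = -28082/5 ≈ -5616.4)
-36760/(-42208) + N/8315 = -36760/(-42208) - 28082/5/8315 = -36760*(-1/42208) - 28082/5*1/8315 = 4595/5276 - 28082/41575 = 42876493/219349700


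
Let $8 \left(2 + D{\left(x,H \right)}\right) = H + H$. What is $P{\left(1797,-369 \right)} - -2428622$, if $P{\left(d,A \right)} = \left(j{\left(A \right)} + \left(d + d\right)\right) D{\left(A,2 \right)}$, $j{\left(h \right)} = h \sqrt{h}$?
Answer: $2423231 + \frac{3321 i \sqrt{41}}{2} \approx 2.4232 \cdot 10^{6} + 10632.0 i$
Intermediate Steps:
$j{\left(h \right)} = h^{\frac{3}{2}}$
$D{\left(x,H \right)} = -2 + \frac{H}{4}$ ($D{\left(x,H \right)} = -2 + \frac{H + H}{8} = -2 + \frac{2 H}{8} = -2 + \frac{H}{4}$)
$P{\left(d,A \right)} = - 3 d - \frac{3 A^{\frac{3}{2}}}{2}$ ($P{\left(d,A \right)} = \left(A^{\frac{3}{2}} + \left(d + d\right)\right) \left(-2 + \frac{1}{4} \cdot 2\right) = \left(A^{\frac{3}{2}} + 2 d\right) \left(-2 + \frac{1}{2}\right) = \left(A^{\frac{3}{2}} + 2 d\right) \left(- \frac{3}{2}\right) = - 3 d - \frac{3 A^{\frac{3}{2}}}{2}$)
$P{\left(1797,-369 \right)} - -2428622 = \left(\left(-3\right) 1797 - \frac{3 \left(-369\right)^{\frac{3}{2}}}{2}\right) - -2428622 = \left(-5391 - \frac{3 \left(- 1107 i \sqrt{41}\right)}{2}\right) + 2428622 = \left(-5391 + \frac{3321 i \sqrt{41}}{2}\right) + 2428622 = 2423231 + \frac{3321 i \sqrt{41}}{2}$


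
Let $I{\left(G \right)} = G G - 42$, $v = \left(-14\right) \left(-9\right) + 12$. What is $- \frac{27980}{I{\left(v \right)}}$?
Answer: $- \frac{13990}{9501} \approx -1.4725$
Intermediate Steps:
$v = 138$ ($v = 126 + 12 = 138$)
$I{\left(G \right)} = -42 + G^{2}$ ($I{\left(G \right)} = G^{2} - 42 = -42 + G^{2}$)
$- \frac{27980}{I{\left(v \right)}} = - \frac{27980}{-42 + 138^{2}} = - \frac{27980}{-42 + 19044} = - \frac{27980}{19002} = \left(-27980\right) \frac{1}{19002} = - \frac{13990}{9501}$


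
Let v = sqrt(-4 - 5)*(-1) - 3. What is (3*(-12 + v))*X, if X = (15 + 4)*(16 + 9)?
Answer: -21375 - 4275*I ≈ -21375.0 - 4275.0*I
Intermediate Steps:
v = -3 - 3*I (v = sqrt(-9)*(-1) - 3 = (3*I)*(-1) - 3 = -3*I - 3 = -3 - 3*I ≈ -3.0 - 3.0*I)
X = 475 (X = 19*25 = 475)
(3*(-12 + v))*X = (3*(-12 + (-3 - 3*I)))*475 = (3*(-15 - 3*I))*475 = (-45 - 9*I)*475 = -21375 - 4275*I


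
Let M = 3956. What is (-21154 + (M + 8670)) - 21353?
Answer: -29881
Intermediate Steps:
(-21154 + (M + 8670)) - 21353 = (-21154 + (3956 + 8670)) - 21353 = (-21154 + 12626) - 21353 = -8528 - 21353 = -29881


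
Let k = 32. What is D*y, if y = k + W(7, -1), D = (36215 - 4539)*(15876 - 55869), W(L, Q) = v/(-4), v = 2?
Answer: -39904775442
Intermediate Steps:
W(L, Q) = -1/2 (W(L, Q) = 2/(-4) = 2*(-1/4) = -1/2)
D = -1266818268 (D = 31676*(-39993) = -1266818268)
y = 63/2 (y = 32 - 1/2 = 63/2 ≈ 31.500)
D*y = -1266818268*63/2 = -39904775442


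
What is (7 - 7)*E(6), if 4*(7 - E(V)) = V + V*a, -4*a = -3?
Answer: 0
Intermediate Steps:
a = 3/4 (a = -1/4*(-3) = 3/4 ≈ 0.75000)
E(V) = 7 - 7*V/16 (E(V) = 7 - (V + V*(3/4))/4 = 7 - (V + 3*V/4)/4 = 7 - 7*V/16)
(7 - 7)*E(6) = (7 - 7)*(7 - 7/16*6) = 0*(7 - 21/8) = 0*(35/8) = 0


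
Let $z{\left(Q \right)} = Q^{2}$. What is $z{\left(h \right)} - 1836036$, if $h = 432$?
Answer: $-1649412$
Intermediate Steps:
$z{\left(h \right)} - 1836036 = 432^{2} - 1836036 = 186624 - 1836036 = -1649412$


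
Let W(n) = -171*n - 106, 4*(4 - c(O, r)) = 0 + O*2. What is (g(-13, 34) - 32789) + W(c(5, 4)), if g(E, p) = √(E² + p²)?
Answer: -66303/2 + 5*√53 ≈ -33115.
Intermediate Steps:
c(O, r) = 4 - O/2 (c(O, r) = 4 - (0 + O*2)/4 = 4 - (0 + 2*O)/4 = 4 - O/2)
W(n) = -106 - 171*n
(g(-13, 34) - 32789) + W(c(5, 4)) = (√((-13)² + 34²) - 32789) + (-106 - 171*(4 - ½*5)) = (√(169 + 1156) - 32789) + (-106 - 171*(4 - 5/2)) = (√1325 - 32789) + (-106 - 171*3/2) = (5*√53 - 32789) + (-106 - 513/2) = (-32789 + 5*√53) - 725/2 = -66303/2 + 5*√53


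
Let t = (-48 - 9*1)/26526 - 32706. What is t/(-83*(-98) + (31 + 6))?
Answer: -289186471/72247982 ≈ -4.0027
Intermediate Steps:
t = -289186471/8842 (t = (-48 - 9)*(1/26526) - 32706 = -57*1/26526 - 32706 = -19/8842 - 32706 = -289186471/8842 ≈ -32706.)
t/(-83*(-98) + (31 + 6)) = -289186471/(8842*(-83*(-98) + (31 + 6))) = -289186471/(8842*(8134 + 37)) = -289186471/8842/8171 = -289186471/8842*1/8171 = -289186471/72247982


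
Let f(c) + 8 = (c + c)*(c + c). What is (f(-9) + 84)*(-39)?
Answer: -15600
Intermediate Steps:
f(c) = -8 + 4*c² (f(c) = -8 + (c + c)*(c + c) = -8 + (2*c)*(2*c) = -8 + 4*c²)
(f(-9) + 84)*(-39) = ((-8 + 4*(-9)²) + 84)*(-39) = ((-8 + 4*81) + 84)*(-39) = ((-8 + 324) + 84)*(-39) = (316 + 84)*(-39) = 400*(-39) = -15600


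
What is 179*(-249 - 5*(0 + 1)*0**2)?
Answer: -44571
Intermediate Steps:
179*(-249 - 5*(0 + 1)*0**2) = 179*(-249 - 5*1*0) = 179*(-249 - 5*0) = 179*(-249 + 0) = 179*(-249) = -44571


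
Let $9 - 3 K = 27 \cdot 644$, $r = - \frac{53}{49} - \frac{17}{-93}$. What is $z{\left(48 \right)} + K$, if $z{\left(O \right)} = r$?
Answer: $- \frac{26402797}{4557} \approx -5793.9$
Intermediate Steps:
$r = - \frac{4096}{4557}$ ($r = \left(-53\right) \frac{1}{49} - - \frac{17}{93} = - \frac{53}{49} + \frac{17}{93} = - \frac{4096}{4557} \approx -0.89884$)
$z{\left(O \right)} = - \frac{4096}{4557}$
$K = -5793$ ($K = 3 - \frac{27 \cdot 644}{3} = 3 - 5796 = -5793$)
$z{\left(48 \right)} + K = - \frac{4096}{4557} - 5793 = - \frac{26402797}{4557}$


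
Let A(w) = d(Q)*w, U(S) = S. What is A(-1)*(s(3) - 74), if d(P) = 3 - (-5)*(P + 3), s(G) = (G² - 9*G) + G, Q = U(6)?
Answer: 4272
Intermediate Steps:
Q = 6
s(G) = G² - 8*G
d(P) = 18 + 5*P (d(P) = 3 - (-5)*(3 + P) = 3 - (-15 - 5*P) = 3 + (15 + 5*P) = 18 + 5*P)
A(w) = 48*w (A(w) = (18 + 5*6)*w = (18 + 30)*w = 48*w)
A(-1)*(s(3) - 74) = (48*(-1))*(3*(-8 + 3) - 74) = -48*(3*(-5) - 74) = -48*(-15 - 74) = -48*(-89) = 4272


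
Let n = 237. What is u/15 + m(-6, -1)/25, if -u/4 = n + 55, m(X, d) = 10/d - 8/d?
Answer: -5846/75 ≈ -77.947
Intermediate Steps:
m(X, d) = 2/d
u = -1168 (u = -4*(237 + 55) = -4*292 = -1168)
u/15 + m(-6, -1)/25 = -1168/15 + (2/(-1))/25 = -1168*1/15 + (2*(-1))*(1/25) = -1168/15 - 2*1/25 = -1168/15 - 2/25 = -5846/75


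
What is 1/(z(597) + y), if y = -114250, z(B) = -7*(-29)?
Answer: -1/114047 ≈ -8.7683e-6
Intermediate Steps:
z(B) = 203
1/(z(597) + y) = 1/(203 - 114250) = 1/(-114047) = -1/114047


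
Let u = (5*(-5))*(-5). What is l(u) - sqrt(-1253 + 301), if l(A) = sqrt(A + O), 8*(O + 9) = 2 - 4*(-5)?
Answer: 5*sqrt(19)/2 - 2*I*sqrt(238) ≈ 10.897 - 30.854*I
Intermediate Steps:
u = 125 (u = -25*(-5) = 125)
O = -25/4 (O = -9 + (2 - 4*(-5))/8 = -9 + (2 + 20)/8 = -9 + (1/8)*22 = -9 + 11/4 = -25/4 ≈ -6.2500)
l(A) = sqrt(-25/4 + A) (l(A) = sqrt(A - 25/4) = sqrt(-25/4 + A))
l(u) - sqrt(-1253 + 301) = sqrt(-25 + 4*125)/2 - sqrt(-1253 + 301) = sqrt(-25 + 500)/2 - sqrt(-952) = sqrt(475)/2 - 2*I*sqrt(238) = (5*sqrt(19))/2 - 2*I*sqrt(238) = 5*sqrt(19)/2 - 2*I*sqrt(238)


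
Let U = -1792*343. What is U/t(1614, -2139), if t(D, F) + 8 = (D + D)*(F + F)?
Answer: 38416/863087 ≈ 0.044510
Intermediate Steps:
U = -614656
t(D, F) = -8 + 4*D*F (t(D, F) = -8 + (D + D)*(F + F) = -8 + (2*D)*(2*F) = -8 + 4*D*F)
U/t(1614, -2139) = -614656/(-8 + 4*1614*(-2139)) = -614656/(-8 - 13809384) = -614656/(-13809392) = -614656*(-1/13809392) = 38416/863087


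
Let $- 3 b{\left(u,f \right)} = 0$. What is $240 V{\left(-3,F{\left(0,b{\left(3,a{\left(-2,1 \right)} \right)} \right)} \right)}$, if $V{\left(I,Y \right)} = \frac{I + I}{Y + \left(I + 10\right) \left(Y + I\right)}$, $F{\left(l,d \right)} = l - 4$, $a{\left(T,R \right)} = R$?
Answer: $\frac{1440}{53} \approx 27.17$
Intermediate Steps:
$b{\left(u,f \right)} = 0$ ($b{\left(u,f \right)} = \left(- \frac{1}{3}\right) 0 = 0$)
$F{\left(l,d \right)} = -4 + l$
$V{\left(I,Y \right)} = \frac{2 I}{Y + \left(10 + I\right) \left(I + Y\right)}$
$240 V{\left(-3,F{\left(0,b{\left(3,a{\left(-2,1 \right)} \right)} \right)} \right)} = 240 \cdot 2 \left(-3\right) \frac{1}{\left(-3\right)^{2} + 10 \left(-3\right) + 11 \left(-4 + 0\right) - 3 \left(-4 + 0\right)} = 240 \cdot 2 \left(-3\right) \frac{1}{9 - 30 + 11 \left(-4\right) - -12} = 240 \cdot 2 \left(-3\right) \frac{1}{9 - 30 - 44 + 12} = 240 \cdot 2 \left(-3\right) \frac{1}{-53} = 240 \cdot 2 \left(-3\right) \left(- \frac{1}{53}\right) = 240 \cdot \frac{6}{53} = \frac{1440}{53}$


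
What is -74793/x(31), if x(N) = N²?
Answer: -74793/961 ≈ -77.828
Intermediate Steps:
-74793/x(31) = -74793/(31²) = -74793/961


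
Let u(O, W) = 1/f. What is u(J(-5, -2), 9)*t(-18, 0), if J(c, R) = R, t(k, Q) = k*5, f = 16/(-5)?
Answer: 225/8 ≈ 28.125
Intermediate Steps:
f = -16/5 (f = 16*(-⅕) = -16/5 ≈ -3.2000)
t(k, Q) = 5*k
u(O, W) = -5/16 (u(O, W) = 1/(-16/5) = -5/16)
u(J(-5, -2), 9)*t(-18, 0) = -25*(-18)/16 = -5/16*(-90) = 225/8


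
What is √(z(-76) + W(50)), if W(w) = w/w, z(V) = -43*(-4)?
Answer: √173 ≈ 13.153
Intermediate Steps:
z(V) = 172
W(w) = 1
√(z(-76) + W(50)) = √(172 + 1) = √173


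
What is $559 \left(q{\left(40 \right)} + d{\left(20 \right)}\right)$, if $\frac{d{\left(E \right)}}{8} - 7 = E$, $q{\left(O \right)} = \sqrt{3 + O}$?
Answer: $120744 + 559 \sqrt{43} \approx 1.2441 \cdot 10^{5}$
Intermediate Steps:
$d{\left(E \right)} = 56 + 8 E$
$559 \left(q{\left(40 \right)} + d{\left(20 \right)}\right) = 559 \left(\sqrt{3 + 40} + \left(56 + 8 \cdot 20\right)\right) = 559 \left(\sqrt{43} + \left(56 + 160\right)\right) = 559 \left(\sqrt{43} + 216\right) = 559 \left(216 + \sqrt{43}\right) = 120744 + 559 \sqrt{43}$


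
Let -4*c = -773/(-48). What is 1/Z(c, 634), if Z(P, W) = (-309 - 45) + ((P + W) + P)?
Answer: 96/26107 ≈ 0.0036772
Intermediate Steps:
c = -773/192 (c = -(-773)/(4*(-48)) = -(-773)*(-1)/(4*48) = -¼*773/48 = -773/192 ≈ -4.0260)
Z(P, W) = -354 + W + 2*P (Z(P, W) = -354 + (W + 2*P) = -354 + W + 2*P)
1/Z(c, 634) = 1/(-354 + 634 + 2*(-773/192)) = 1/(-354 + 634 - 773/96) = 1/(26107/96) = 96/26107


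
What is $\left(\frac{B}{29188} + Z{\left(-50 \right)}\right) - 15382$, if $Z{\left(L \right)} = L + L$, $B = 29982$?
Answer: $- \frac{225929317}{14594} \approx -15481.0$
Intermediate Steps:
$Z{\left(L \right)} = 2 L$
$\left(\frac{B}{29188} + Z{\left(-50 \right)}\right) - 15382 = \left(\frac{29982}{29188} + 2 \left(-50\right)\right) - 15382 = \left(29982 \cdot \frac{1}{29188} - 100\right) - 15382 = \left(\frac{14991}{14594} - 100\right) - 15382 = - \frac{1444409}{14594} - 15382 = - \frac{225929317}{14594}$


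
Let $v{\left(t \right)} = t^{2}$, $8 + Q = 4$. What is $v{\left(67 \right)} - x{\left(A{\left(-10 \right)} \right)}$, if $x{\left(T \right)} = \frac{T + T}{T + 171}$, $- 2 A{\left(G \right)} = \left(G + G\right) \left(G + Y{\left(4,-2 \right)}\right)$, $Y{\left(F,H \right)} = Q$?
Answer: $\frac{139439}{31} \approx 4498.0$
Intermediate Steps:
$Q = -4$ ($Q = -8 + 4 = -4$)
$Y{\left(F,H \right)} = -4$
$A{\left(G \right)} = - G \left(-4 + G\right)$ ($A{\left(G \right)} = - \frac{\left(G + G\right) \left(G - 4\right)}{2} = - \frac{2 G \left(-4 + G\right)}{2} = - G \left(-4 + G\right)$)
$x{\left(T \right)} = \frac{2 T}{171 + T}$
$v{\left(67 \right)} - x{\left(A{\left(-10 \right)} \right)} = 67^{2} - \frac{2 \left(- 10 \left(4 - -10\right)\right)}{171 - 10 \left(4 - -10\right)} = 4489 - \frac{2 \left(- 10 \left(4 + 10\right)\right)}{171 - 10 \left(4 + 10\right)} = 4489 - \frac{2 \left(\left(-10\right) 14\right)}{171 - 140} = 4489 - 2 \left(-140\right) \frac{1}{171 - 140} = 4489 - 2 \left(-140\right) \frac{1}{31} = 4489 - - \frac{280}{31} = 4489 + \frac{280}{31} = \frac{139439}{31}$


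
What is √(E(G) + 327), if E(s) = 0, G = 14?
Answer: √327 ≈ 18.083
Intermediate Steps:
√(E(G) + 327) = √(0 + 327) = √327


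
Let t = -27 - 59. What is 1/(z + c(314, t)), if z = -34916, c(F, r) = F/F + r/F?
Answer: -157/5481698 ≈ -2.8641e-5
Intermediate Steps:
t = -86
c(F, r) = 1 + r/F
1/(z + c(314, t)) = 1/(-34916 + (314 - 86)/314) = 1/(-34916 + (1/314)*228) = 1/(-34916 + 114/157) = 1/(-5481698/157) = -157/5481698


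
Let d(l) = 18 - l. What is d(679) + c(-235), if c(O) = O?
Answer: -896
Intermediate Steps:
d(679) + c(-235) = (18 - 1*679) - 235 = (18 - 679) - 235 = -661 - 235 = -896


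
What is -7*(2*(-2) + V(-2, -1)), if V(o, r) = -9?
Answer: 91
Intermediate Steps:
-7*(2*(-2) + V(-2, -1)) = -7*(2*(-2) - 9) = -7*(-4 - 9) = -7*(-13) = 91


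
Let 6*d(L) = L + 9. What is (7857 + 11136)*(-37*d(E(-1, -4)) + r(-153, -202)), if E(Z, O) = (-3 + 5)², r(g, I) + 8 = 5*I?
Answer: -41714959/2 ≈ -2.0857e+7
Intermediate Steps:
r(g, I) = -8 + 5*I
E(Z, O) = 4 (E(Z, O) = 2² = 4)
d(L) = 3/2 + L/6 (d(L) = (L + 9)/6 = (9 + L)/6 = 3/2 + L/6)
(7857 + 11136)*(-37*d(E(-1, -4)) + r(-153, -202)) = (7857 + 11136)*(-37*(3/2 + (⅙)*4) + (-8 + 5*(-202))) = 18993*(-37*(3/2 + ⅔) + (-8 - 1010)) = 18993*(-37*13/6 - 1018) = 18993*(-481/6 - 1018) = 18993*(-6589/6) = -41714959/2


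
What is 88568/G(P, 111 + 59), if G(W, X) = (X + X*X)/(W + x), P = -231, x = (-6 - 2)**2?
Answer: -7395428/14535 ≈ -508.80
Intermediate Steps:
x = 64 (x = (-8)**2 = 64)
G(W, X) = (X + X**2)/(64 + W) (G(W, X) = (X + X*X)/(W + 64) = (X + X**2)/(64 + W))
88568/G(P, 111 + 59) = 88568/(((111 + 59)*(1 + (111 + 59))/(64 - 231))) = 88568/((170*(1 + 170)/(-167))) = 88568/((170*(-1/167)*171)) = 88568/(-29070/167) = 88568*(-167/29070) = -7395428/14535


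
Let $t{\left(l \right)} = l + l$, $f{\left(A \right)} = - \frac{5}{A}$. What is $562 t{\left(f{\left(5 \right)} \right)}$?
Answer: $-1124$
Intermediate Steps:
$t{\left(l \right)} = 2 l$
$562 t{\left(f{\left(5 \right)} \right)} = 562 \cdot 2 \left(- \frac{5}{5}\right) = 562 \cdot 2 \left(\left(-5\right) \frac{1}{5}\right) = 562 \cdot 2 \left(-1\right) = 562 \left(-2\right) = -1124$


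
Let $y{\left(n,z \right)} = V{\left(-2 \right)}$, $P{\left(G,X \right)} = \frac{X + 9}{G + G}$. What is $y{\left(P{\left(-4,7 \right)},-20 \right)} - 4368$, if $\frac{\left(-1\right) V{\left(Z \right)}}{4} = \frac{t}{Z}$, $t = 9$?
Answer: $-4350$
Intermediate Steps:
$V{\left(Z \right)} = - \frac{36}{Z}$ ($V{\left(Z \right)} = - 4 \frac{9}{Z} = - \frac{36}{Z}$)
$P{\left(G,X \right)} = \frac{9 + X}{2 G}$
$y{\left(n,z \right)} = 18$ ($y{\left(n,z \right)} = - \frac{36}{-2} = \left(-36\right) \left(- \frac{1}{2}\right) = 18$)
$y{\left(P{\left(-4,7 \right)},-20 \right)} - 4368 = 18 - 4368 = -4350$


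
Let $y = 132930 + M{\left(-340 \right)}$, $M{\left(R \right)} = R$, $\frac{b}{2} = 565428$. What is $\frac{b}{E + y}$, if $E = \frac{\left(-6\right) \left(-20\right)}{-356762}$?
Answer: $\frac{100861612068}{11825768365} \approx 8.529$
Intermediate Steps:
$b = 1130856$ ($b = 2 \cdot 565428 = 1130856$)
$y = 132590$ ($y = 132930 - 340 = 132590$)
$E = - \frac{60}{178381}$ ($E = 120 \left(- \frac{1}{356762}\right) = - \frac{60}{178381} \approx -0.00033636$)
$\frac{b}{E + y} = \frac{1130856}{- \frac{60}{178381} + 132590} = \frac{1130856}{\frac{23651536730}{178381}} = 1130856 \cdot \frac{178381}{23651536730} = \frac{100861612068}{11825768365}$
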